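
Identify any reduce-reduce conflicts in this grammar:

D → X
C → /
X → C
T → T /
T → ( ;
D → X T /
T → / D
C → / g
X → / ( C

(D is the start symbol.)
Augment with D' → D and build the canonical LR(0) collection (I0 = CLOSURE({[D' → . D]}), then GOTO on every symbol after a dot until no new states appear). It has 15 states:
  I0: { [C → . / g], [C → . /], [D → . X T /], [D → . X], [D' → . D], [X → . / ( C], [X → . C] }  — shift
  I1: { [C → / . g], [C → / .], [X → / . ( C] }  — shift, reduce
  I2: { [X → C .] }  — reduce
  I3: { [D' → D .] }  — accept
  I4: { [D → X . T /], [D → X .], [T → . ( ;], [T → . / D], [T → . T /] }  — shift, reduce
  I5: { [T → ( . ;] }  — shift
  I6: { [C → . / g], [C → . /], [D → . X T /], [D → . X], [T → / . D], [X → . / ( C], [X → . C] }  — shift
  I7: { [D → X T . /], [T → T . /] }  — shift
  I8: { [D → X T / .], [T → T / .] }  — 2 reduces
  I9: { [T → / D .] }  — reduce
  I10: { [T → ( ; .] }  — reduce
  I11: { [C → . / g], [C → . /], [X → / ( . C] }  — shift
  I12: { [C → / g .] }  — reduce
  I13: { [C → / . g], [C → / .] }  — shift, reduce
  I14: { [X → / ( C .] }  — reduce

I8 contains complete items [D → X T / .], [T → T / .] — reduce-reduce conflict.

Answer: Yes — I8: [D → X T / .] vs [T → T / .]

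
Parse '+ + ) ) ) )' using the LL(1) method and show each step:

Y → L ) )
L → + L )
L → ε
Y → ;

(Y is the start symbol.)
LL(1) parsing maintains a stack (initially the start symbol over $) and the input. At each step: if the stack top is a terminal, match it against the current input token; if it is a non-terminal N, replace it with the RHS of M[N, lookahead] (the unique production whose predict set contains the lookahead).

Stack is shown with the top on the left.

Stack          Input          Action
------------------------------------
Y $            + + ) ) ) ) $  output Y → L ) )
L ) ) $        + + ) ) ) ) $  output L → + L )
+ L ) ) ) $    + + ) ) ) ) $  match '+'
L ) ) ) $      + ) ) ) ) $    output L → + L )
+ L ) ) ) ) $  + ) ) ) ) $    match '+'
L ) ) ) ) $    ) ) ) ) $      output L → ε
) ) ) ) $      ) ) ) ) $      match ')'
) ) ) $        ) ) ) $        match ')'
) ) $          ) ) $          match ')'
) $            ) $            match ')'
$              $              accept

The string is accepted.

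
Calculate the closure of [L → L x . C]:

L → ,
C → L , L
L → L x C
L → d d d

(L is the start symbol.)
Start with: [L → L x . C]
  [L → L x . C] has the dot before C: add [C → . L , L]
  [C → . L , L] has the dot before L: add [L → . ,], [L → . L x C], [L → . d d d]
No further items can be added.

CLOSURE = { [C → . L , L], [L → . ,], [L → . L x C], [L → . d d d], [L → L x . C] }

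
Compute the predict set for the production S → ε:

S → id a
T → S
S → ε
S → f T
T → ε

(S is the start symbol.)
PREDICT(S → ε) = (FIRST(RHS) \ {ε}) ∪ (FOLLOW(S) if ε ∈ FIRST(RHS), i.e. RHS ⇒* ε)
The right-hand side is ε (FIRST(ε) = { ε }), so the predict set is FOLLOW(S) = { $ }
PREDICT(S → ε) = { $ }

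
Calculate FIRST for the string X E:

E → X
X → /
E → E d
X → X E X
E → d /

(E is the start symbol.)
FIRST sets of the non-terminals involved (from the grammar, by fixed-point iteration):
  FIRST(X) = { '/' }

To compute FIRST(X E), process the symbols left to right:
Symbol X is a non-terminal. Add FIRST(X) \ {ε} = { '/' }
X is not nullable (ε ∉ FIRST(X)), so stop here.
FIRST(X E) = { '/' }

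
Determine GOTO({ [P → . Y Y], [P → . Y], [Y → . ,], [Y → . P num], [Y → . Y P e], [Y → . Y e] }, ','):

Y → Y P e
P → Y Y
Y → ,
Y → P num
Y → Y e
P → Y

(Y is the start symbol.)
GOTO(I, ',') = CLOSURE({ [A → αX.β] : [A → α.Xβ] ∈ I, X = ',' })

Items with dot before ',', with the dot advanced:
  [Y → . ,] → [Y → , .]
Closure adds nothing (no advanced item has the dot before a non-terminal).

GOTO = { [Y → , .] }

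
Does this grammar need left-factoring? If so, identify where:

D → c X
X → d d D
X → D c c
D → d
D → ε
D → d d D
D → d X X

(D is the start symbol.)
Yes, D has productions with common prefix 'd'

Left-factoring is needed when two productions for the same non-terminal
share a common prefix on the right-hand side.

Productions for D:
  D → c X
  D → d
  D → ε
  D → d d D
  D → d X X
Productions for X:
  X → d d D
  X → D c c

Found common prefix 'd' in productions for D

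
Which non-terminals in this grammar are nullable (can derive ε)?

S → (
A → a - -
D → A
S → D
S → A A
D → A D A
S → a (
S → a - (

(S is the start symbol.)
There are no ε-productions, so no non-terminal can derive ε.
No non-terminals are nullable.

Answer: None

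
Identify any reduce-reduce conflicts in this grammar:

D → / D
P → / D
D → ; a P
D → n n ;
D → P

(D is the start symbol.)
Yes — I12: [D → / D .] vs [P → / D .]

A reduce-reduce conflict occurs when an LR(0) state has two complete items [A → α .] and [B → β .] — both call for a reduction, and with no lookahead the parser cannot choose between them.

Augment with D' → D and build the canonical LR(0) collection (I0 = CLOSURE({[D' → . D]}), then GOTO on every symbol after a dot until no new states appear). It has 13 states:
  I0: { [D → . / D], [D → . ; a P], [D → . P], [D → . n n ;], [D' → . D], [P → . / D] }  — shift
  I1: { [D → . / D], [D → . ; a P], [D → . P], [D → . n n ;], [D → / . D], [P → . / D], [P → / . D] }  — shift
  I2: { [D → ; . a P] }  — shift
  I3: { [D' → D .] }  — accept
  I4: { [D → P .] }  — reduce
  I5: { [D → n . n ;] }  — shift
  I6: { [D → n n . ;] }  — shift
  I7: { [D → n n ; .] }  — reduce
  I8: { [D → ; a . P], [P → . / D] }  — shift
  I9: { [D → . / D], [D → . ; a P], [D → . P], [D → . n n ;], [P → . / D], [P → / . D] }  — shift
  I10: { [D → ; a P .] }  — reduce
  I11: { [P → / D .] }  — reduce
  I12: { [D → / D .], [P → / D .] }  — 2 reduces

I12 contains complete items [D → / D .], [P → / D .] — reduce-reduce conflict.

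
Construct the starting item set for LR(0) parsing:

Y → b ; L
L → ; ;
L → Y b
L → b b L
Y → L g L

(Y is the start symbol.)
{ [L → . ; ;], [L → . Y b], [L → . b b L], [Y → . L g L], [Y → . b ; L], [Y' → . Y] }

First, augment the grammar with Y' → Y
I₀ = CLOSURE({ [Y' → . Y] }):
  [Y' → . Y] has the dot before Y: add [Y → . b ; L], [Y → . L g L]
  [Y → . L g L] has the dot before L: add [L → . ; ;], [L → . Y b], [L → . b b L]
No further items can be added.

I₀ = { [L → . ; ;], [L → . Y b], [L → . b b L], [Y → . L g L], [Y → . b ; L], [Y' → . Y] }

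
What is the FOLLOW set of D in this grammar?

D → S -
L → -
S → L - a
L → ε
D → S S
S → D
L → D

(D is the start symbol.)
{ $, '-' }

To compute FOLLOW(D), find every occurrence of D on a right-hand side N → α D β: add FIRST(β) \ {ε}, and if β is empty or nullable also add FOLLOW(N). Iterate to a fixed point.

D is the start symbol, so $ ∈ FOLLOW(D).
In S → D: D is at the end, add FOLLOW(S)
In L → D: D is at the end, add FOLLOW(L)

The FOLLOW sets referred to above (computed the same way, to a fixed point):
  FOLLOW(S) = { $, '-' }
  FOLLOW(L) = { '-' }

Taking the union: FOLLOW(D) = { $, '-' }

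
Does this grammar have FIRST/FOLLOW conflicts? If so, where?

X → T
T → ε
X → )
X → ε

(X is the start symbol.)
No FIRST/FOLLOW conflicts.

A FIRST/FOLLOW conflict occurs when a non-terminal N has a nullable alternative N → β (β ⇒* ε) and another alternative N → α with FIRST(α) ∩ FOLLOW(N) ≠ ∅: on such a lookahead the parser cannot decide between expanding α and letting N vanish via β.

Nullable non-terminals: T, X.
FIRST sets used below: FIRST(T) = { ε }
T has a nullable alternative but only one production, so nothing to check.

X: nullable alternative(s) X → T, X → ε; FOLLOW(X) = { $ }
  X → T: FIRST \ {ε} = { } — disjoint from FOLLOW(X)
  X → ): FIRST \ {ε} = { ')' } — disjoint from FOLLOW(X)
  X → ε: FIRST \ {ε} = { } — disjoint from FOLLOW(X)

No FIRST/FOLLOW conflicts found.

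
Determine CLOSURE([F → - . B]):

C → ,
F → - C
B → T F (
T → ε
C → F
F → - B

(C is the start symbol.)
{ [B → . T F (], [F → - . B], [T → .] }

Start with: [F → - . B]
  [F → - . B] has the dot before B: add [B → . T F (]
  [B → . T F (] has the dot before T: add [T → .]
No further items can be added.

CLOSURE = { [B → . T F (], [F → - . B], [T → .] }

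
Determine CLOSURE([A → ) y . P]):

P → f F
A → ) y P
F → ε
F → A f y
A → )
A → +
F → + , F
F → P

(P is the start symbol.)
To compute CLOSURE, for each item [A → α.Bβ] where B is a non-terminal, add [B → .γ] for all productions B → γ; repeat for the newly added items until nothing changes.

Start with: [A → ) y . P]
  [A → ) y . P] has the dot before P: add [P → . f F]
No further items can be added.

CLOSURE = { [A → ) y . P], [P → . f F] }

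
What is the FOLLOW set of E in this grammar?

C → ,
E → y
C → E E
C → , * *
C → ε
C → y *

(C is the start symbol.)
To compute FOLLOW(E), find every occurrence of E on a right-hand side N → α E β: add FIRST(β) \ {ε}, and if β is empty or nullable also add FOLLOW(N). Iterate to a fixed point.

In C → E E: E is followed by E, add FIRST(E) \ {ε} = { 'y' }
In C → E E: E is at the end, add FOLLOW(C)

The FOLLOW sets referred to above (computed the same way, to a fixed point):
  FOLLOW(C) = { $ }

Taking the union: FOLLOW(E) = { $, 'y' }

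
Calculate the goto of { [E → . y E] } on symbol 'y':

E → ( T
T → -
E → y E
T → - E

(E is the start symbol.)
GOTO(I, 'y') = CLOSURE({ [A → αX.β] : [A → α.Xβ] ∈ I, X = 'y' })

Items with dot before 'y', with the dot advanced:
  [E → . y E] → [E → y . E]
Closure of the advanced items:
  [E → y . E] has the dot before E: add [E → . ( T], [E → . y E]

GOTO = { [E → . ( T], [E → . y E], [E → y . E] }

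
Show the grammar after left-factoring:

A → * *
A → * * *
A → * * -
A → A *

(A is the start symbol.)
A → * * A'
A' → ε
A' → *
A' → -
A → A *

Left-factoring transforms A → αβ₁ | αβ₂ into A → αA' and A' → β₁ | β₂
(α is the longest common prefix among the alternatives). Repeat until
no nonterminal has two alternatives with a common prefix.

Round 1: A has alternatives sharing prefix '* *'. Introduce A': A → * * A'
  Add: A' → ε
  Add: A' → *
  Add: A' → -

No remaining common prefixes — done.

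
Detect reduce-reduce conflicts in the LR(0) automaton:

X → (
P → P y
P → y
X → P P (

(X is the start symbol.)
Augment with X' → X and build the canonical LR(0) collection (I0 = CLOSURE({[X' → . X]}), then GOTO on every symbol after a dot until no new states appear). It has 9 states:
  I0: { [P → . P y], [P → . y], [X → . (], [X → . P P (], [X' → . X] }  — shift
  I1: { [X → ( .] }  — reduce
  I2: { [P → . P y], [P → . y], [P → P . y], [X → P . P (] }  — shift
  I3: { [X' → X .] }  — accept
  I4: { [P → y .] }  — reduce
  I5: { [P → P . y], [X → P P . (] }  — shift
  I6: { [P → P y .], [P → y .] }  — 2 reduces
  I7: { [X → P P ( .] }  — reduce
  I8: { [P → P y .] }  — reduce

I6 contains complete items [P → P y .], [P → y .] — reduce-reduce conflict.

Answer: Yes — I6: [P → P y .] vs [P → y .]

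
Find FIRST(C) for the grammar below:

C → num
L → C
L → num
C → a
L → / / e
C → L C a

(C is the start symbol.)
{ '/', 'a', 'num' }

To compute FIRST(C), examine every production with C on the left-hand side, reading each right-hand side left to right until a non-nullable symbol is reached.

FIRST sets of the other non-terminals involved (by the same procedure, iterated to a fixed point):
  FIRST(L) = { '/', 'a', 'num' }

From C → num:
  - num is a terminal: add 'num' and stop
From C → a:
  - a is a terminal: add 'a' and stop
From C → L C a:
  - L is a non-terminal: add FIRST(L) \ {ε} = { '/', 'a', 'num' }
    L is not nullable, so stop

Collecting: FIRST(C) = { '/', 'a', 'num' }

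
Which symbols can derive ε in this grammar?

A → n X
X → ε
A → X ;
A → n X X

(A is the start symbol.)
ε-productions: X → ε
So X is immediately nullable.
No further non-terminal can be added: every production for the remaining non-terminals contains a terminal or a non-nullable non-terminal.
Nullable = { 'X' }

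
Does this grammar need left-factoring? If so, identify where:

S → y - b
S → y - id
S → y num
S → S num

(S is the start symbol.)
Yes, S has productions with common prefix 'y'

Left-factoring is needed when two productions for the same non-terminal
share a common prefix on the right-hand side.

Productions for S:
  S → y - b
  S → y - id
  S → y num
  S → S num

Found common prefix 'y' in productions for S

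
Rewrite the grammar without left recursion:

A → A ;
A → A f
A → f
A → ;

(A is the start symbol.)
A → f A'
A → ; A'
A' → ; A'
A' → f A'
A' → ε

A is directly left-recursive. The standard transformation for
  A → A α₁ | ... | A α_m | β₁ | ... | β_n
is
  A  → β₁ A' | ... | β_n A'
  A' → α₁ A' | ... | α_m A' | ε

A → f becomes A → f A'
A → ; becomes A → ; A'
A → A ; becomes A' → ; A'
A → A f becomes A' → f A'
Add A' → ε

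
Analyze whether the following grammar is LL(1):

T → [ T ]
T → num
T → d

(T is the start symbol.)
A grammar is LL(1) if for each non-terminal N with multiple productions, the predict sets of those productions are pairwise disjoint, where PREDICT(N → α) = (FIRST(α) \ {ε}) ∪ (FOLLOW(N) if α ⇒* ε).

For T:
  PREDICT(T → '[' T ']') = { '[' }
  PREDICT(T → num) = { 'num' }
  PREDICT(T → d) = { 'd' }

All predict sets are disjoint. The grammar IS LL(1).

Answer: Yes, the grammar is LL(1).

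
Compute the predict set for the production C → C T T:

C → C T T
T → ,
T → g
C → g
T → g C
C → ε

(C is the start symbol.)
PREDICT(C → C T T) = (FIRST(RHS) \ {ε}) ∪ (FOLLOW(C) if ε ∈ FIRST(RHS), i.e. RHS ⇒* ε)
FIRST(C) = { ',', 'g', ε }
FIRST(T) = { ',', 'g' }
FIRST(C T T) = { ',', 'g' }
ε ∉ FIRST(C T T), so FOLLOW(C) is not added.
PREDICT(C → C T T) = { ',', 'g' }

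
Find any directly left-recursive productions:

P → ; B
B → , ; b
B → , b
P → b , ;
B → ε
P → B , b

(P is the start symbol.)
P → ; B: starts with ';'
B → , ; b: starts with ','
B → , b: starts with ','
P → b , ;: starts with b
B → ε: starts with ε
P → B , b: starts with B

No direct left recursion found.

Answer: No direct left recursion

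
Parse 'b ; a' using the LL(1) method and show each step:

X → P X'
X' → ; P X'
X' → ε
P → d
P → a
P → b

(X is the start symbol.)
LL(1) parsing maintains a stack (initially the start symbol over $) and the input. At each step: if the stack top is a terminal, match it against the current input token; if it is a non-terminal N, replace it with the RHS of M[N, lookahead] (the unique production whose predict set contains the lookahead).

Stack is shown with the top on the left.

Stack     Input    Action
-------------------------
X $       b ; a $  output X → P X'
P X' $    b ; a $  output P → b
b X' $    b ; a $  match 'b'
X' $      ; a $    output X' → ; P X'
; P X' $  ; a $    match ';'
P X' $    a $      output P → a
a X' $    a $      match 'a'
X' $      $        output X' → ε
$         $        accept

The string is accepted.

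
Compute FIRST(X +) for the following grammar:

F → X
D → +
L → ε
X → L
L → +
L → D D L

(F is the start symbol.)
FIRST sets of the non-terminals involved (from the grammar, by fixed-point iteration):
  FIRST(X) = { '+', ε }

To compute FIRST(X +), process the symbols left to right:
Symbol X is a non-terminal. Add FIRST(X) \ {ε} = { '+' }
X is nullable (ε ∈ FIRST(X)), continue to the next symbol.
Symbol + is a terminal. Add '+' and stop.
FIRST(X +) = { '+' }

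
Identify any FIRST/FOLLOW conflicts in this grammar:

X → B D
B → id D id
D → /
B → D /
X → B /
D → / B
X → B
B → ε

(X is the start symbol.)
Yes. B → id D id with FOLLOW(B) on { 'id' }; B → D '/' with FOLLOW(B) on { '/' }

A FIRST/FOLLOW conflict occurs when a non-terminal N has a nullable alternative N → β (β ⇒* ε) and another alternative N → α with FIRST(α) ∩ FOLLOW(N) ≠ ∅: on such a lookahead the parser cannot decide between expanding α and letting N vanish via β.

Nullable non-terminals: B, X.
FIRST sets used below: FIRST(D) = { '/' }, FIRST(B) = { '/', 'id', ε }

B: nullable alternative(s) B → ε; FOLLOW(B) = { $, '/', 'id' }
  B → id D id: FIRST \ {ε} = { 'id' } — overlaps FOLLOW(B) on { 'id' }: CONFLICT
  B → D /: FIRST \ {ε} = { '/' } — overlaps FOLLOW(B) on { '/' }: CONFLICT
  B → ε: FIRST \ {ε} = { } — this is the only nullable alternative, skip

X: nullable alternative(s) X → B; FOLLOW(X) = { $ }
  X → B D: FIRST \ {ε} = { '/', 'id' } — disjoint from FOLLOW(X)
  X → B /: FIRST \ {ε} = { '/', 'id' } — disjoint from FOLLOW(X)
  X → B: FIRST \ {ε} = { '/', 'id' } — this is the only nullable alternative, skip

D has no nullable alternative, so no FIRST/FOLLOW check is needed there.

So the grammar has 2 FIRST/FOLLOW conflicts (marked CONFLICT above).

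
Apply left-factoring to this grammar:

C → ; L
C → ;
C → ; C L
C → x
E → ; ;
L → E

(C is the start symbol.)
Left-factoring transforms A → αβ₁ | αβ₂ into A → αA' and A' → β₁ | β₂
(α is the longest common prefix among the alternatives). Repeat until
no nonterminal has two alternatives with a common prefix.

Round 1: C has alternatives sharing prefix ';'. Introduce C': C → ; C'
  Add: C' → L
  Add: C' → ε
  Add: C' → C L

No remaining common prefixes — done.

Resulting grammar:
C → ; C'
C' → L
C' → ε
C' → C L
C → x
E → ; ;
L → E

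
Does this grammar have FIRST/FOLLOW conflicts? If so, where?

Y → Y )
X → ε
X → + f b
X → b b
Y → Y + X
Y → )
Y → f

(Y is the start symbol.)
Yes. X → '+' f b with FOLLOW(X) on { '+' }

Nullable non-terminals: X.

X: nullable alternative(s) X → ε; FOLLOW(X) = { $, ')', '+' }
  X → ε: FIRST \ {ε} = { } — this is the only nullable alternative, skip
  X → + f b: FIRST \ {ε} = { '+' } — overlaps FOLLOW(X) on { '+' }: CONFLICT
  X → b b: FIRST \ {ε} = { 'b' } — disjoint from FOLLOW(X)

Y has no nullable alternative, so no FIRST/FOLLOW check is needed there.

So the grammar has 1 FIRST/FOLLOW conflict (marked CONFLICT above).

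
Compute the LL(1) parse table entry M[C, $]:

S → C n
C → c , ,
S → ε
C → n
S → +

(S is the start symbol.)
Empty (error entry)

To find M[C, $], we find productions for C where $ is in the predict set (PREDICT(N → α) = (FIRST(α) \ {ε}) ∪ (FOLLOW(N) if α ⇒* ε)).

C → c , ,: PREDICT = { 'c' }
C → n: PREDICT = { 'n' }

M[C, $] is empty (no production applies)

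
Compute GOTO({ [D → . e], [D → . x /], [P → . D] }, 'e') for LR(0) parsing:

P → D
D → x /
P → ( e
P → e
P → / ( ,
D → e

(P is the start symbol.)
{ [D → e .] }

GOTO(I, 'e') = CLOSURE({ [A → αX.β] : [A → α.Xβ] ∈ I, X = 'e' })

Items with dot before 'e', with the dot advanced:
  [D → . e] → [D → e .]
Closure adds nothing (no advanced item has the dot before a non-terminal).

GOTO = { [D → e .] }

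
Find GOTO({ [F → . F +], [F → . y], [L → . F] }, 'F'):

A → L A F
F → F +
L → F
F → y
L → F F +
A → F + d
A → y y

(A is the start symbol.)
{ [F → F . +], [L → F .] }

GOTO(I, 'F') = CLOSURE({ [A → αX.β] : [A → α.Xβ] ∈ I, X = 'F' })

Items with dot before 'F', with the dot advanced:
  [F → . F +] → [F → F . +]
  [L → . F] → [L → F .]
Closure adds nothing (no advanced item has the dot before a non-terminal).

GOTO = { [F → F . +], [L → F .] }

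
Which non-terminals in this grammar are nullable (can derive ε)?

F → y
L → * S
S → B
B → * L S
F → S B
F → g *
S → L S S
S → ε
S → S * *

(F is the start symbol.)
{ 'S' }

ε-productions: S → ε
So S is immediately nullable.
No further non-terminal can be added: every production for the remaining non-terminals contains a terminal or a non-nullable non-terminal.
Nullable = { 'S' }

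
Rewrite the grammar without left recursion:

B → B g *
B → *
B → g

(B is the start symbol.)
B is directly left-recursive. The standard transformation for
  A → A α₁ | ... | A α_m | β₁ | ... | β_n
is
  A  → β₁ A' | ... | β_n A'
  A' → α₁ A' | ... | α_m A' | ε

B → * becomes B → * B'
B → g becomes B → g B'
B → B g * becomes B' → g * B'
Add B' → ε

Resulting grammar:
B → * B'
B → g B'
B' → g * B'
B' → ε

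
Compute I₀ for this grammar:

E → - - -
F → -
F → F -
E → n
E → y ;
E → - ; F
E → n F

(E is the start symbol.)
{ [E → . - - -], [E → . - ; F], [E → . n F], [E → . n], [E → . y ;], [E' → . E] }

First, augment the grammar with E' → E
I₀ = CLOSURE({ [E' → . E] }):
  [E' → . E] has the dot before E: add [E → . - - -], [E → . n], [E → . y ;], [E → . - ; F], [E → . n F]
No further items can be added.

I₀ = { [E → . - - -], [E → . - ; F], [E → . n F], [E → . n], [E → . y ;], [E' → . E] }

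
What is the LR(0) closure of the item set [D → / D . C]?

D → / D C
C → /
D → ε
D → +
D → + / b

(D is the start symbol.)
Start with: [D → / D . C]
  [D → / D . C] has the dot before C: add [C → . /]
No further items can be added.

CLOSURE = { [C → . /], [D → / D . C] }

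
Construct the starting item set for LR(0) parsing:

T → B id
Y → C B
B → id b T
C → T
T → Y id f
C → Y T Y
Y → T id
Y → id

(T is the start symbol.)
First, augment the grammar with T' → T
I₀ = CLOSURE({ [T' → . T] }):
  [T' → . T] has the dot before T: add [T → . B id], [T → . Y id f]
  [T → . B id] has the dot before B: add [B → . id b T]
  [T → . Y id f] has the dot before Y: add [Y → . C B], [Y → . T id], [Y → . id]
  [Y → . C B] has the dot before C: add [C → . T], [C → . Y T Y]
No further items can be added.

I₀ = { [B → . id b T], [C → . T], [C → . Y T Y], [T → . B id], [T → . Y id f], [T' → . T], [Y → . C B], [Y → . T id], [Y → . id] }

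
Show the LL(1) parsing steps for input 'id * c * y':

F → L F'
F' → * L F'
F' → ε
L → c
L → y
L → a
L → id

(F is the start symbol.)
LL(1) parsing maintains a stack (initially the start symbol over $) and the input. At each step: if the stack top is a terminal, match it against the current input token; if it is a non-terminal N, replace it with the RHS of M[N, lookahead] (the unique production whose predict set contains the lookahead).

Stack is shown with the top on the left.

Stack     Input         Action
------------------------------
F $       id * c * y $  output F → L F'
L F' $    id * c * y $  output L → id
id F' $   id * c * y $  match 'id'
F' $      * c * y $     output F' → * L F'
* L F' $  * c * y $     match '*'
L F' $    c * y $       output L → c
c F' $    c * y $       match 'c'
F' $      * y $         output F' → * L F'
* L F' $  * y $         match '*'
L F' $    y $           output L → y
y F' $    y $           match 'y'
F' $      $             output F' → ε
$         $             accept

The string is accepted.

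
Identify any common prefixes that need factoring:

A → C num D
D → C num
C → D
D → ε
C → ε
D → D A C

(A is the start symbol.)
Left-factoring is needed when two productions for the same non-terminal
share a common prefix on the right-hand side.

Productions for D:
  D → C num
  D → ε
  D → D A C
Productions for C:
  C → D
  C → ε

No common prefixes found.

Answer: No, left-factoring is not needed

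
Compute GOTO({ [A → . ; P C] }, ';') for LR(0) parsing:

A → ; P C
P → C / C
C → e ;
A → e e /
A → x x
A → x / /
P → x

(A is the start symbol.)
{ [A → ; . P C], [C → . e ;], [P → . C / C], [P → . x] }

GOTO(I, ';') = CLOSURE({ [A → αX.β] : [A → α.Xβ] ∈ I, X = ';' })

Items with dot before ';', with the dot advanced:
  [A → . ; P C] → [A → ; . P C]
Closure of the advanced items:
  [A → ; . P C] has the dot before P: add [P → . C / C], [P → . x]
  [P → . C / C] has the dot before C: add [C → . e ;]

GOTO = { [A → ; . P C], [C → . e ;], [P → . C / C], [P → . x] }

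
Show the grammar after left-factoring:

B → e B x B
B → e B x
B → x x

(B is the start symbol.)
B → e B x B'
B' → B
B' → ε
B → x x

Left-factoring transforms A → αβ₁ | αβ₂ into A → αA' and A' → β₁ | β₂
(α is the longest common prefix among the alternatives). Repeat until
no nonterminal has two alternatives with a common prefix.

Round 1: B has alternatives sharing prefix 'e B x'. Introduce B': B → e B x B'
  Add: B' → B
  Add: B' → ε

No remaining common prefixes — done.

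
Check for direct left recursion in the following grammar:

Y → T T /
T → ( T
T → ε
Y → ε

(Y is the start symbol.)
Y → T T /: starts with T
T → ( T: starts with '('
T → ε: starts with ε
Y → ε: starts with ε

No direct left recursion found.

Answer: No direct left recursion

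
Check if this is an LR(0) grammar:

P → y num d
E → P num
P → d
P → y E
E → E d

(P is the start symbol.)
No. Shift-reduce conflict between [P → y E .] and [E → E . d]

A grammar is LR(0) if no state in the canonical LR(0) collection has:
  - both a shift item (dot before a terminal) and a complete item (shift-reduce conflict), or
  - two or more complete items (reduce-reduce conflict; the accept item [P' → P .] counts as a complete item here).

Augment with P' → P and build the canonical LR(0) collection (I0 = CLOSURE({[P' → . P]}), then GOTO on every symbol after a dot until no new states appear). It has 10 states:
  I0: { [P → . d], [P → . y E], [P → . y num d], [P' → . P] }  — shift
  I1: { [P' → P .] }  — accept
  I2: { [P → d .] }  — reduce
  I3: { [E → . E d], [E → . P num], [P → . d], [P → . y E], [P → . y num d], [P → y . E], [P → y . num d] }  — shift
  I4: { [E → E . d], [P → y E .] }  — shift, reduce
  I5: { [E → P . num] }  — shift
  I6: { [P → y num . d] }  — shift
  I7: { [P → y num d .] }  — reduce
  I8: { [E → P num .] }  — reduce
  I9: { [E → E d .] }  — reduce

Conflict in state I4:
  Shift-reduce conflict between [P → y E .] and [E → E . d]
So the grammar is NOT LR(0).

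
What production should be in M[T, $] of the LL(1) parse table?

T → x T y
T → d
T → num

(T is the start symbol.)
Empty (error entry)

To find M[T, $], we find productions for T where $ is in the predict set (PREDICT(N → α) = (FIRST(α) \ {ε}) ∪ (FOLLOW(N) if α ⇒* ε)).

T → x T y: PREDICT = { 'x' }
T → d: PREDICT = { 'd' }
T → num: PREDICT = { 'num' }

M[T, $] is empty (no production applies)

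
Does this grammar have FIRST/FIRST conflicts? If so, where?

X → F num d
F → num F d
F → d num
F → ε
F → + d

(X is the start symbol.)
A FIRST/FIRST conflict occurs when two productions N → α and N → β for the same non-terminal have FIRST(α) ∩ FIRST(β) ≠ ∅ (with ε ∈ FIRST of a nullable right-hand side, so two nullable alternatives also conflict).

Productions for F:
  F → num F d: FIRST = { 'num' }
  F → d num: FIRST = { 'd' }
  F → ε: FIRST = { ε }
  F → + d: FIRST = { '+' }
X has only one production, so no FIRST/FIRST conflict is possible there.

All alternatives of each non-terminal have pairwise disjoint FIRST sets.

Answer: No FIRST/FIRST conflicts.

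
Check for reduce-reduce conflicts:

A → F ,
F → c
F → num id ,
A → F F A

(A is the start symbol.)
No reduce-reduce conflicts

A reduce-reduce conflict occurs when an LR(0) state has two complete items [A → α .] and [B → β .] — both call for a reduction, and with no lookahead the parser cannot choose between them.

Augment with A' → A and build the canonical LR(0) collection (I0 = CLOSURE({[A' → . A]}), then GOTO on every symbol after a dot until no new states appear). It has 10 states:
  I0: { [A → . F ,], [A → . F F A], [A' → . A], [F → . c], [F → . num id ,] }  — shift
  I1: { [A' → A .] }  — accept
  I2: { [A → F . ,], [A → F . F A], [F → . c], [F → . num id ,] }  — shift
  I3: { [F → c .] }  — reduce
  I4: { [F → num . id ,] }  — shift
  I5: { [F → num id . ,] }  — shift
  I6: { [F → num id , .] }  — reduce
  I7: { [A → F , .] }  — reduce
  I8: { [A → . F ,], [A → . F F A], [A → F F . A], [F → . c], [F → . num id ,] }  — shift
  I9: { [A → F F A .] }  — reduce

No state contains more than one complete item.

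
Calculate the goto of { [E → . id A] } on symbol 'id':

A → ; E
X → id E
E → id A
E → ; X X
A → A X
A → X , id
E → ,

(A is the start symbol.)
GOTO(I, 'id') = CLOSURE({ [A → αX.β] : [A → α.Xβ] ∈ I, X = 'id' })

Items with dot before 'id', with the dot advanced:
  [E → . id A] → [E → id . A]
Closure of the advanced items:
  [E → id . A] has the dot before A: add [A → . ; E], [A → . A X], [A → . X , id]
  [A → . X , id] has the dot before X: add [X → . id E]

GOTO = { [A → . ; E], [A → . A X], [A → . X , id], [E → id . A], [X → . id E] }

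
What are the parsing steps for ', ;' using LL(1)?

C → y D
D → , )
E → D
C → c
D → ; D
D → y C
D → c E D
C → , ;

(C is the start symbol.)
Stack is shown with the top on the left.

Stack  Input  Action
--------------------
C $    , ; $  output C → , ;
, ; $  , ; $  match ','
; $    ; $    match ';'
$      $      accept

The string is accepted.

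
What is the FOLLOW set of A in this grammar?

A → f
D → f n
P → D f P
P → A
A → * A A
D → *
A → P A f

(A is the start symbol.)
{ $, '*', 'f' }

A is the start symbol, so $ ∈ FOLLOW(A).
In P → A: A is at the end, add FOLLOW(P)
In A → * A A: A is followed by A, add FIRST(A) \ {ε} = { '*', 'f' }
In A → * A A: A is at the end; this adds FOLLOW(A) to itself — nothing new
In A → P A f: A is followed by f, add FIRST(f) \ {ε} = { 'f' }

The FOLLOW sets referred to above (computed the same way, to a fixed point):
  FOLLOW(P) = { '*', 'f' }

Taking the union: FOLLOW(A) = { $, '*', 'f' }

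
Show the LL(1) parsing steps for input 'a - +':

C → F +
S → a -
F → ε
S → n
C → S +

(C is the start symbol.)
LL(1) parsing maintains a stack (initially the start symbol over $) and the input. At each step: if the stack top is a terminal, match it against the current input token; if it is a non-terminal N, replace it with the RHS of M[N, lookahead] (the unique production whose predict set contains the lookahead).

Stack is shown with the top on the left.

Stack    Input    Action
------------------------
C $      a - + $  output C → S +
S + $    a - + $  output S → a -
a - + $  a - + $  match 'a'
- + $    - + $    match '-'
+ $      + $      match '+'
$        $        accept

The string is accepted.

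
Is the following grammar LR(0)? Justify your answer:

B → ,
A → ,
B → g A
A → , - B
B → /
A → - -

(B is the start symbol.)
No. Shift-reduce conflict between [A → , .] and [A → , . - B]

A grammar is LR(0) if no state in the canonical LR(0) collection has:
  - both a shift item (dot before a terminal) and a complete item (shift-reduce conflict), or
  - two or more complete items (reduce-reduce conflict; the accept item [B' → B .] counts as a complete item here).

Augment with B' → B and build the canonical LR(0) collection (I0 = CLOSURE({[B' → . B]}), then GOTO on every symbol after a dot until no new states appear). It has 11 states:
  I0: { [B → . ,], [B → . /], [B → . g A], [B' → . B] }  — shift
  I1: { [B → , .] }  — reduce
  I2: { [B → / .] }  — reduce
  I3: { [B' → B .] }  — accept
  I4: { [A → . , - B], [A → . ,], [A → . - -], [B → g . A] }  — shift
  I5: { [A → , . - B], [A → , .] }  — shift, reduce
  I6: { [A → - . -] }  — shift
  I7: { [B → g A .] }  — reduce
  I8: { [A → - - .] }  — reduce
  I9: { [A → , - . B], [B → . ,], [B → . /], [B → . g A] }  — shift
  I10: { [A → , - B .] }  — reduce

Conflict in state I5:
  Shift-reduce conflict between [A → , .] and [A → , . - B]
So the grammar is NOT LR(0).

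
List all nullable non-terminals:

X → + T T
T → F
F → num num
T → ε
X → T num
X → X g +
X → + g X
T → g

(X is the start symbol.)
ε-productions: T → ε
So T is immediately nullable.
No further non-terminal can be added: every production for the remaining non-terminals contains a terminal or a non-nullable non-terminal.
Nullable = { 'T' }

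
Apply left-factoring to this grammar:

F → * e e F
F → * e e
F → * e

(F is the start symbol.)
Left-factoring transforms A → αβ₁ | αβ₂ into A → αA' and A' → β₁ | β₂
(α is the longest common prefix among the alternatives). Repeat until
no nonterminal has two alternatives with a common prefix.

Round 1: F has alternatives sharing prefix '* e'. Introduce F': F → * e F'
  Add: F' → e F
  Add: F' → e
  Add: F' → ε

Round 2: F' has alternatives sharing prefix 'e'. Introduce F'': F' → e F''
  Add: F'' → F
  Add: F'' → ε

No remaining common prefixes — done.

Resulting grammar:
F → * e F'
F' → e F''
F'' → F
F'' → ε
F' → ε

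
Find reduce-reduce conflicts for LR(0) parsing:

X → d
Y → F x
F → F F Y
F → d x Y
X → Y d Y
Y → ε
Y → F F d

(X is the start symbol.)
Augment with X' → X and build the canonical LR(0) collection (I0 = CLOSURE({[X' → . X]}), then GOTO on every symbol after a dot until no new states appear). It has 16 states:
  I0: { [F → . F F Y], [F → . d x Y], [X → . Y d Y], [X → . d], [X' → . X], [Y → . F F d], [Y → . F x], [Y → .] }  — shift, reduce
  I1: { [F → . F F Y], [F → . d x Y], [F → F . F Y], [Y → F . F d], [Y → F . x] }  — shift
  I2: { [X' → X .] }  — accept
  I3: { [X → Y . d Y] }  — shift
  I4: { [F → d . x Y], [X → d .] }  — shift, reduce
  I5: { [F → . F F Y], [F → . d x Y], [F → d x . Y], [Y → . F F d], [Y → . F x], [Y → .] }  — shift, reduce
  I6: { [F → d x Y .] }  — reduce
  I7: { [F → d . x Y] }  — shift
  I8: { [F → . F F Y], [F → . d x Y], [X → Y d . Y], [Y → . F F d], [Y → . F x], [Y → .] }  — shift, reduce
  I9: { [X → Y d Y .] }  — reduce
  I10: { [F → . F F Y], [F → . d x Y], [F → F . F Y], [F → F F . Y], [Y → . F F d], [Y → . F x], [Y → .], [Y → F F . d] }  — shift, reduce
  I11: { [Y → F x .] }  — reduce
  I12: { [F → . F F Y], [F → . d x Y], [F → F . F Y], [F → F F . Y], [Y → . F F d], [Y → . F x], [Y → .], [Y → F . F d], [Y → F . x] }  — shift, reduce
  I13: { [F → F F Y .] }  — reduce
  I14: { [F → d . x Y], [Y → F F d .] }  — shift, reduce
  I15: { [F → . F F Y], [F → . d x Y], [F → F . F Y], [F → F F . Y], [Y → . F F d], [Y → . F x], [Y → .], [Y → F . F d], [Y → F . x], [Y → F F . d] }  — shift, reduce

No state contains more than one complete item.

Answer: No reduce-reduce conflicts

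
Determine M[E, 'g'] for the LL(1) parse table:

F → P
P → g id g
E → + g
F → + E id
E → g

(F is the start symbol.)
To find M[E, 'g'], we find productions for E where 'g' is in the predict set (PREDICT(N → α) = (FIRST(α) \ {ε}) ∪ (FOLLOW(N) if α ⇒* ε)).

E → + g: PREDICT = { '+' }
E → g: PREDICT = { 'g' }
  'g' is in predict set, so this production goes in M[E, 'g']

M[E, 'g'] = E → g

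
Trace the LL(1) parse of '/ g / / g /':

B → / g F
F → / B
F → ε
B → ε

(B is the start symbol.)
LL(1) parsing maintains a stack (initially the start symbol over $) and the input. At each step: if the stack top is a terminal, match it against the current input token; if it is a non-terminal N, replace it with the RHS of M[N, lookahead] (the unique production whose predict set contains the lookahead).

Stack is shown with the top on the left.

Stack    Input          Action
------------------------------
B $      / g / / g / $  output B → / g F
/ g F $  / g / / g / $  match '/'
g F $    g / / g / $    match 'g'
F $      / / g / $      output F → / B
/ B $    / / g / $      match '/'
B $      / g / $        output B → / g F
/ g F $  / g / $        match '/'
g F $    g / $          match 'g'
F $      / $            output F → / B
/ B $    / $            match '/'
B $      $              output B → ε
$        $              accept

The string is accepted.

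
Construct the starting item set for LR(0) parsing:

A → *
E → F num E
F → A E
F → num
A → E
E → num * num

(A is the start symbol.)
First, augment the grammar with A' → A
I₀ = CLOSURE({ [A' → . A] }):
  [A' → . A] has the dot before A: add [A → . *], [A → . E]
  [A → . E] has the dot before E: add [E → . F num E], [E → . num * num]
  [E → . F num E] has the dot before F: add [F → . A E], [F → . num]
No further items can be added.

I₀ = { [A → . *], [A → . E], [A' → . A], [E → . F num E], [E → . num * num], [F → . A E], [F → . num] }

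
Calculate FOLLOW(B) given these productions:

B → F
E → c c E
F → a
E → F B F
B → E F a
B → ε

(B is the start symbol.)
To compute FOLLOW(B), find every occurrence of B on a right-hand side N → α B β: add FIRST(β) \ {ε}, and if β is empty or nullable also add FOLLOW(N). Iterate to a fixed point.

B is the start symbol, so $ ∈ FOLLOW(B).
In E → F B F: B is followed by F, add FIRST(F) \ {ε} = { 'a' }

Taking the union: FOLLOW(B) = { $, 'a' }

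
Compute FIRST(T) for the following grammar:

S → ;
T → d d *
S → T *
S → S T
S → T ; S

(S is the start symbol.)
From T → d d *:
  - d is a terminal: add 'd' and stop

Collecting: FIRST(T) = { 'd' }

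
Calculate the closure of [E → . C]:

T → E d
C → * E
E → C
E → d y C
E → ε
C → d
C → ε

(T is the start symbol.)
Start with: [E → . C]
  [E → . C] has the dot before C: add [C → . * E], [C → . d], [C → .]
No further items can be added.

CLOSURE = { [C → . * E], [C → . d], [C → .], [E → . C] }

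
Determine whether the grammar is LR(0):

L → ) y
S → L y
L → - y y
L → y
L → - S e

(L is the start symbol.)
A grammar is LR(0) if no state in the canonical LR(0) collection has:
  - both a shift item (dot before a terminal) and a complete item (shift-reduce conflict), or
  - two or more complete items (reduce-reduce conflict; the accept item [L' → L .] counts as a complete item here).

Augment with L' → L and build the canonical LR(0) collection (I0 = CLOSURE({[L' → . L]}), then GOTO on every symbol after a dot until no new states appear). It has 12 states:
  I0: { [L → . ) y], [L → . - S e], [L → . - y y], [L → . y], [L' → . L] }  — shift
  I1: { [L → ) . y] }  — shift
  I2: { [L → - . S e], [L → - . y y], [L → . ) y], [L → . - S e], [L → . - y y], [L → . y], [S → . L y] }  — shift
  I3: { [L' → L .] }  — accept
  I4: { [L → y .] }  — reduce
  I5: { [S → L . y] }  — shift
  I6: { [L → - S . e] }  — shift
  I7: { [L → - y . y], [L → y .] }  — shift, reduce
  I8: { [L → - y y .] }  — reduce
  I9: { [L → - S e .] }  — reduce
  I10: { [S → L y .] }  — reduce
  I11: { [L → ) y .] }  — reduce

Conflict in state I7:
  Shift-reduce conflict between [L → y .] and [L → - y . y]
So the grammar is NOT LR(0).

Answer: No. Shift-reduce conflict between [L → y .] and [L → - y . y]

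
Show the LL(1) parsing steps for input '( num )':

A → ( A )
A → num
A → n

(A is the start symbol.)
Stack is shown with the top on the left.

Stack    Input      Action
--------------------------
A $      ( num ) $  output A → ( A )
( A ) $  ( num ) $  match '('
A ) $    num ) $    output A → num
num ) $  num ) $    match 'num'
) $      ) $        match ')'
$        $          accept

The string is accepted.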